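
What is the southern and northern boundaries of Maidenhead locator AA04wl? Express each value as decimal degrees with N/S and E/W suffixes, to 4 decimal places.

85.5417° S, 85.5000° S

Field A=0, A=0: +0·20° lon, +0·10° lat → SW at lon -180°, lat -90°.
Square 0, 4: +0·2° lon, +4·1° lat → SW at lon -180°, lat -86°.
Subsquare w=22, l=11: +22·0.0833333° lon, +11·0.0416667° lat → SW at lon -178.167°, lat -85.5417°.
Cell spans 0.0833333° lon × 0.0416667° lat.
south 85.5417° S, north 85.5000° S.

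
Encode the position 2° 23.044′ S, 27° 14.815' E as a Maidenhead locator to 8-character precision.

KI37oo97

Shift to the Maidenhead origin (180°W, 90°S): lon 207.24692, lat 87.61593.
Field (20°×10°, letters A–R): 207.24692/20 → 10 → K, 87.61593/10 → 8 → I; chars KI.
Square (2°×1°, digits 0–9): 7.24692/2 → 3, 7.61593/1 → 7; chars 37.
Subsquare (5′×2.5′, letters a–x): 1.24692/0.0833333 → 14 → o, 0.61593/0.0416667 → 14 → o; chars oo.
Extended square (30″×15″, digits 0–9): 0.08025/0.00833333 → 9, 0.03260/0.00416667 → 7; chars 97.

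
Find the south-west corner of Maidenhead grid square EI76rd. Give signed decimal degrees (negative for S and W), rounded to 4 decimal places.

-3.8750, -84.5833

Field E=4, I=8: +4·20° lon, +8·10° lat → SW at lon -100°, lat -10°.
Square 7, 6: +7·2° lon, +6·1° lat → SW at lon -86°, lat -4°.
Subsquare r=17, d=3: +17·0.0833333° lon, +3·0.0416667° lat → SW at lon -84.5833°, lat -3.875°.
latitude -3.8750, longitude -84.5833.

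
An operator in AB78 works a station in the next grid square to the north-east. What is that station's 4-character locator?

AB89

Longitude square 7; +1 → 8.
Latitude square 8; +1 → 9.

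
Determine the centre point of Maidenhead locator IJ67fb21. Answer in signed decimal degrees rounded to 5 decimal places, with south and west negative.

Field I=8, J=9: +8·20° lon, +9·10° lat → SW at lon -20°, lat 0°.
Square 6, 7: +6·2° lon, +7·1° lat → SW at lon -8°, lat 7°.
Subsquare f=5, b=1: +5·0.0833333° lon, +1·0.0416667° lat → SW at lon -7.58333°, lat 7.04167°.
Extended square 2, 1: +2·0.00833333° lon, +1·0.00416667° lat → SW at lon -7.56667°, lat 7.04583°.
Cell spans 0.00833333° lon × 0.00416667° lat. Centre is SW corner plus half of each.
latitude 7.04792, longitude -7.56250.

7.04792, -7.56250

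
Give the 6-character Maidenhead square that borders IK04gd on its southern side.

IK04gc

Latitude subsquare d = 3; −1 → 2 = c.
The longitude characters are unchanged.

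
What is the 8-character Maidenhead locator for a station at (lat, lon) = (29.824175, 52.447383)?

Shift to the Maidenhead origin (180°W, 90°S): lon 232.44738, lat 119.82417.
Field: 232.44738/20 → 11 → L, 119.82417/10 → 11 → L; chars LL.
Square: 12.44738/2 → 6, 9.82417/1 → 9; chars 69.
Subsquare: 0.44738/0.0833333 → 5 → f, 0.82417/0.0416667 → 19 → t; chars ft.
Extended square: 0.03072/0.00833333 → 3, 0.03251/0.00416667 → 7; chars 37.

LL69ft37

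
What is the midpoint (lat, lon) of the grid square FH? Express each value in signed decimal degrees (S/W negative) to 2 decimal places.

-15.00, -70.00

Field F=5, H=7: +5·20° lon, +7·10° lat → SW at lon -80°, lat -20°.
Cell spans 20° lon × 10° lat. Centre is SW corner plus half of each.
latitude -15.00, longitude -70.00.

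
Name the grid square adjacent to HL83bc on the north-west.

Longitude subsquare b = 1; −1 → 0 = a.
Latitude subsquare c = 2; +1 → 3 = d.

HL83ad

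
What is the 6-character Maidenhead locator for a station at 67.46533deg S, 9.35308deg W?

IC52hm

Offset from 180°W / 90°S: lon 170.6469°, lat 22.5347°.
Field (20°×10°, letters A–R): 170.6469/20 → 8 → I, 22.5347/10 → 2 → C; chars IC.
Square (2°×1°, digits 0–9): 10.6469/2 → 5, 2.5347/1 → 2; chars 52.
Subsquare (5′×2.5′, letters a–x): 0.6469/0.0833333 → 7 → h, 0.5347/0.0416667 → 12 → m; chars hm.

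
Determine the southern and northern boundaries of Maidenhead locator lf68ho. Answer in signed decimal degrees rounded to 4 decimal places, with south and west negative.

Field L=11, F=5: +11·20° lon, +5·10° lat → SW at lon 40°, lat -40°.
Square 6, 8: +6·2° lon, +8·1° lat → SW at lon 52°, lat -32°.
Subsquare h=7, o=14: +7·0.0833333° lon, +14·0.0416667° lat → SW at lon 52.5833°, lat -31.4167°.
Cell spans 0.0833333° lon × 0.0416667° lat.
south -31.4167, north -31.3750.

-31.4167, -31.3750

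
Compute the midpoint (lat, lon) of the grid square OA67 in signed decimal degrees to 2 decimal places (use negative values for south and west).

Field O=14, A=0: +14·20° lon, +0·10° lat → SW at lon 100°, lat -90°.
Square 6, 7: +6·2° lon, +7·1° lat → SW at lon 112°, lat -83°.
Cell spans 2° lon × 1° lat. Centre is SW corner plus half of each.
latitude -82.50, longitude 113.00.

-82.50, 113.00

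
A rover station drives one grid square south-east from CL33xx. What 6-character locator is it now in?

CL43aw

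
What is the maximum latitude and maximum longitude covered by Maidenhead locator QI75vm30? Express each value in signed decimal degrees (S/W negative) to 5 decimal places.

-4.49583, 155.78333

Field Q=16, I=8: +16·20° lon, +8·10° lat → SW at lon 140°, lat -10°.
Square 7, 5: +7·2° lon, +5·1° lat → SW at lon 154°, lat -5°.
Subsquare v=21, m=12: +21·0.0833333° lon, +12·0.0416667° lat → SW at lon 155.75°, lat -4.5°.
Extended square 3, 0: +3·0.00833333° lon, +0·0.00416667° lat → SW at lon 155.775°, lat -4.5°.
Cell spans 0.00833333° lon × 0.00416667° lat. NE corner is SW corner plus one full cell.
latitude -4.49583, longitude 155.78333.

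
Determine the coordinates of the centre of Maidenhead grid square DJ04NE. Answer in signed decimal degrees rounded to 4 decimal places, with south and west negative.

4.1875, -118.8750

Field D=3, J=9: +3·20° lon, +9·10° lat → SW at lon -120°, lat 0°.
Square 0, 4: +0·2° lon, +4·1° lat → SW at lon -120°, lat 4°.
Subsquare n=13, e=4: +13·0.0833333° lon, +4·0.0416667° lat → SW at lon -118.917°, lat 4.16667°.
Cell spans 0.0833333° lon × 0.0416667° lat. Centre is SW corner plus half of each.
latitude 4.1875, longitude -118.8750.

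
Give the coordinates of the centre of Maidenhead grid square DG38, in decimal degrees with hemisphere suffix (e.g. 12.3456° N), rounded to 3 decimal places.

21.500° S, 113.000° W

Field D=3, G=6: +3·20° lon, +6·10° lat → SW at lon -120°, lat -30°.
Square 3, 8: +3·2° lon, +8·1° lat → SW at lon -114°, lat -22°.
Cell spans 2° lon × 1° lat. Centre is SW corner plus half of each.
latitude 21.500° S, longitude 113.000° W.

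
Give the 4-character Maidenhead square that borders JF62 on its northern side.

Latitude square 2; +1 → 3.
The longitude characters are unchanged.

JF63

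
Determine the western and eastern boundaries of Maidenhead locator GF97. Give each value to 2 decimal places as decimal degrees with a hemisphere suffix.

42.00° W, 40.00° W

Field G=6, F=5: +6·20° lon, +5·10° lat → SW at lon -60°, lat -40°.
Square 9, 7: +9·2° lon, +7·1° lat → SW at lon -42°, lat -33°.
Cell spans 2° lon × 1° lat.
west 42.00° W, east 40.00° W.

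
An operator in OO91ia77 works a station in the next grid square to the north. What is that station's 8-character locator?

OO91ia78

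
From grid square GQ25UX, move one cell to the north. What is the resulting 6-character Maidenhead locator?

Latitude subsquare x = 23; +1 → 24, wraps to 0 = a, carry into square.
Latitude square 5; +1 → 6.
The longitude characters are unchanged.

GQ26ua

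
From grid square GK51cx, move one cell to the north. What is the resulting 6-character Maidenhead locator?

Latitude subsquare x = 23; +1 → 24, wraps to 0 = a, carry into square.
Latitude square 1; +1 → 2.
The longitude characters are unchanged.

GK52ca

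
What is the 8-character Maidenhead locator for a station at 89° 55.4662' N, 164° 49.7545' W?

AR79ow01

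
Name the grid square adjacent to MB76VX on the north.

Latitude subsquare x = 23; +1 → 24, wraps to 0 = a, carry into square.
Latitude square 6; +1 → 7.
The longitude characters are unchanged.

MB77va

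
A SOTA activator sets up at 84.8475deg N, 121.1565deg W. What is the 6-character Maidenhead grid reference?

Offset from 180°W / 90°S: lon 58.8435°, lat 174.8475°.
Field: 58.8435/20 → 2 → C, 174.8475/10 → 17 → R; chars CR.
Square: 18.8435/2 → 9, 4.8475/1 → 4; chars 94.
Subsquare: 0.8435/0.0833333 → 10 → k, 0.8475/0.0416667 → 20 → u; chars ku.

CR94ku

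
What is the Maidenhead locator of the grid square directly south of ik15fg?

Latitude subsquare g = 6; −1 → 5 = f.
The longitude characters are unchanged.

IK15ff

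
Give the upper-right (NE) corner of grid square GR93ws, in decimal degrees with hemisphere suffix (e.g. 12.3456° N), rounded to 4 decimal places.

83.7917° N, 40.0833° W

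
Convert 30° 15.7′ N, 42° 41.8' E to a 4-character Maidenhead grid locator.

LM10

Add 180° to longitude and 90° to latitude: 222.70, 120.26.
Field: lon ⌊222.70/20⌋ = 11 → L; lat ⌊120.26/10⌋ = 12 → M.
Square: lon ⌊2.70/2⌋ = 1; lat ⌊0.26/1⌋ = 0.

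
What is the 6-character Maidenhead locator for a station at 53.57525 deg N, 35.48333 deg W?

HO23gn

Offset from 180°W / 90°S: lon 144.5167°, lat 143.5752°.
Field (20°×10°, letters A–R): lon ⌊144.5167/20⌋ = 7 → H; lat ⌊143.5752/10⌋ = 14 → O.
Square (2°×1°, digits 0–9): lon ⌊4.5167/2⌋ = 2; lat ⌊3.5752/1⌋ = 3.
Subsquare (5′×2.5′, letters a–x): lon ⌊0.5167/0.0833333⌋ = 6 → g; lat ⌊0.5752/0.0416667⌋ = 13 → n.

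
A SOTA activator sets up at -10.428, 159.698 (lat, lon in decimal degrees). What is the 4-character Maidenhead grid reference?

Shift to the Maidenhead origin (180°W, 90°S): lon 339.70, lat 79.57.
Field: lon ⌊339.70/20⌋ = 16 → Q; lat ⌊79.57/10⌋ = 7 → H.
Square: lon ⌊19.70/2⌋ = 9; lat ⌊9.57/1⌋ = 9.

QH99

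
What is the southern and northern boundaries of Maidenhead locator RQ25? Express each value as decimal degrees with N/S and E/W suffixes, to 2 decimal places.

75.00° N, 76.00° N

Field R=17, Q=16: +17·20° lon, +16·10° lat → SW at lon 160°, lat 70°.
Square 2, 5: +2·2° lon, +5·1° lat → SW at lon 164°, lat 75°.
Cell spans 2° lon × 1° lat.
south 75.00° N, north 76.00° N.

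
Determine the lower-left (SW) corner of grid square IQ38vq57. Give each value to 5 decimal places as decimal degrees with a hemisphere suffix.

Field I=8, Q=16: +8·20° lon, +16·10° lat → SW at lon -20°, lat 70°.
Square 3, 8: +3·2° lon, +8·1° lat → SW at lon -14°, lat 78°.
Subsquare v=21, q=16: +21·0.0833333° lon, +16·0.0416667° lat → SW at lon -12.25°, lat 78.6667°.
Extended square 5, 7: +5·0.00833333° lon, +7·0.00416667° lat → SW at lon -12.2083°, lat 78.6958°.
latitude 78.69583° N, longitude 12.20833° W.

78.69583° N, 12.20833° W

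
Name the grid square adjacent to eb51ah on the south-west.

EB41xg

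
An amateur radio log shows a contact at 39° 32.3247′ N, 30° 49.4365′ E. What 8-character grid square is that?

KM59jm89

Add 180° to longitude and 90° to latitude: 210.82394, 129.53875.
Field (20°×10°, letters A–R): 210.82394/20 → 10 → K, 129.53875/10 → 12 → M; chars KM.
Square (2°×1°, digits 0–9): 10.82394/2 → 5, 9.53875/1 → 9; chars 59.
Subsquare (5′×2.5′, letters a–x): 0.82394/0.0833333 → 9 → j, 0.53875/0.0416667 → 12 → m; chars jm.
Extended square (30″×15″, digits 0–9): 0.07394/0.00833333 → 8, 0.03875/0.00416667 → 9; chars 89.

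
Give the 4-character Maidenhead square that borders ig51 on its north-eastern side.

Longitude square 5; +1 → 6.
Latitude square 1; +1 → 2.

IG62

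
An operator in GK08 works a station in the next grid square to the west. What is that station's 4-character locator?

Longitude square 0; −1 → -1, wraps to 9, carry into field.
Longitude field G = 6; −1 → 5 = F.
The latitude characters are unchanged.

FK98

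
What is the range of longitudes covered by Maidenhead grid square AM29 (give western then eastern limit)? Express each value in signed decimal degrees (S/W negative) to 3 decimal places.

Field A=0, M=12: +0·20° lon, +12·10° lat → SW at lon -180°, lat 30°.
Square 2, 9: +2·2° lon, +9·1° lat → SW at lon -176°, lat 39°.
Cell spans 2° lon × 1° lat.
west -176.000, east -174.000.

-176.000, -174.000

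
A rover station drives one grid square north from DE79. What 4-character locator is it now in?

DF70

Latitude square 9; +1 → 10, wraps to 0, carry into field.
Latitude field E = 4; +1 → 5 = F.
The longitude characters are unchanged.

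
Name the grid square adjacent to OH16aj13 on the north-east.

Longitude extended square 1; +1 → 2.
Latitude extended square 3; +1 → 4.

OH16aj24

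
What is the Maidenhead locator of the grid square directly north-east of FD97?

GD08

Longitude square 9; +1 → 10, wraps to 0, carry into field.
Longitude field F = 5; +1 → 6 = G.
Latitude square 7; +1 → 8.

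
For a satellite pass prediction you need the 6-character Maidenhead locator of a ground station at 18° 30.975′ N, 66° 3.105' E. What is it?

Add 180° to longitude and 90° to latitude: 246.0517, 108.5162.
Field: 246.0517/20 → 12 → M, 108.5162/10 → 10 → K; chars MK.
Square: 6.0517/2 → 3, 8.5162/1 → 8; chars 38.
Subsquare: 0.0517/0.0833333 → 0 → a, 0.5162/0.0416667 → 12 → m; chars am.

MK38am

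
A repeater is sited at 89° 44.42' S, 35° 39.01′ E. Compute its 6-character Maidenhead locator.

KA70tg

Shift to the Maidenhead origin (180°W, 90°S): lon 215.6502, lat 0.2597.
Field: lon ⌊215.6502/20⌋ = 10 → K; lat ⌊0.2597/10⌋ = 0 → A.
Square: lon ⌊15.6502/2⌋ = 7; lat ⌊0.2597/1⌋ = 0.
Subsquare: lon ⌊1.6502/0.0833333⌋ = 19 → t; lat ⌊0.2597/0.0416667⌋ = 6 → g.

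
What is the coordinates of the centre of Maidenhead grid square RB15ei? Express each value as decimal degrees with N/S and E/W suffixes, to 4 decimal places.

Field R=17, B=1: +17·20° lon, +1·10° lat → SW at lon 160°, lat -80°.
Square 1, 5: +1·2° lon, +5·1° lat → SW at lon 162°, lat -75°.
Subsquare e=4, i=8: +4·0.0833333° lon, +8·0.0416667° lat → SW at lon 162.333°, lat -74.6667°.
Cell spans 0.0833333° lon × 0.0416667° lat. Centre is SW corner plus half of each.
latitude 74.6458° S, longitude 162.3750° E.

74.6458° S, 162.3750° E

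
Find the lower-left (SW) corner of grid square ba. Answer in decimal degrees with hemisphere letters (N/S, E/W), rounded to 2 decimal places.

Field B=1, A=0: +1·20° lon, +0·10° lat → SW at lon -160°, lat -90°.
latitude 90.00° S, longitude 160.00° W.

90.00° S, 160.00° W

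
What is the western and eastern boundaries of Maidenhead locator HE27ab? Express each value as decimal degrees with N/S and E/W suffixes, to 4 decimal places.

36.0000° W, 35.9167° W

Field H=7, E=4: +7·20° lon, +4·10° lat → SW at lon -40°, lat -50°.
Square 2, 7: +2·2° lon, +7·1° lat → SW at lon -36°, lat -43°.
Subsquare a=0, b=1: +0·0.0833333° lon, +1·0.0416667° lat → SW at lon -36°, lat -42.9583°.
Cell spans 0.0833333° lon × 0.0416667° lat.
west 36.0000° W, east 35.9167° W.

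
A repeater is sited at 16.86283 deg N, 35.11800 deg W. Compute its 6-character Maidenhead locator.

Add 180° to longitude and 90° to latitude: 144.8820, 106.8628.
Field: lon ⌊144.8820/20⌋ = 7 → H; lat ⌊106.8628/10⌋ = 10 → K.
Square: lon ⌊4.8820/2⌋ = 2; lat ⌊6.8628/1⌋ = 6.
Subsquare: lon ⌊0.8820/0.0833333⌋ = 10 → k; lat ⌊0.8628/0.0416667⌋ = 20 → u.

HK26ku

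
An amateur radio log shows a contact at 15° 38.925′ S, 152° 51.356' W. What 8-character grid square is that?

Shift to the Maidenhead origin (180°W, 90°S): lon 27.14407, lat 74.35125.
Field: lon ⌊27.14407/20⌋ = 1 → B; lat ⌊74.35125/10⌋ = 7 → H.
Square: lon ⌊7.14407/2⌋ = 3; lat ⌊4.35125/1⌋ = 4.
Subsquare: lon ⌊1.14407/0.0833333⌋ = 13 → n; lat ⌊0.35125/0.0416667⌋ = 8 → i.
Extended square: lon ⌊0.06073/0.00833333⌋ = 7; lat ⌊0.01792/0.00416667⌋ = 4.

BH34ni74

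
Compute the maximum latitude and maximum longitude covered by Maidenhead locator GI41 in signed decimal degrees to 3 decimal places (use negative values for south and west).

-8.000, -50.000

Field G=6, I=8: +6·20° lon, +8·10° lat → SW at lon -60°, lat -10°.
Square 4, 1: +4·2° lon, +1·1° lat → SW at lon -52°, lat -9°.
Cell spans 2° lon × 1° lat. NE corner is SW corner plus one full cell.
latitude -8.000, longitude -50.000.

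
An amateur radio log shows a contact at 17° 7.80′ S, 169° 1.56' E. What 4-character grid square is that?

Offset from 180°W / 90°S: lon 349.03°, lat 72.87°.
Field: 349.03/20 → 17 → R, 72.87/10 → 7 → H; chars RH.
Square: 9.03/2 → 4, 2.87/1 → 2; chars 42.

RH42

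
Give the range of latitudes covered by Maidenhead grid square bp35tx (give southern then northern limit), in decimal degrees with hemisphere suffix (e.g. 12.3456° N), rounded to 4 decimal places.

65.9583° N, 66.0000° N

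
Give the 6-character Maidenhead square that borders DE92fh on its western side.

Longitude subsquare f = 5; −1 → 4 = e.
The latitude characters are unchanged.

DE92eh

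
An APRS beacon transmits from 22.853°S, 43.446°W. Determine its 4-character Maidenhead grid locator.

GG87

Add 180° to longitude and 90° to latitude: 136.55, 67.15.
Field: 136.55/20 → 6 → G, 67.15/10 → 6 → G; chars GG.
Square: 16.55/2 → 8, 7.15/1 → 7; chars 87.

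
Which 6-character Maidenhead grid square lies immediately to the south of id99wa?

ID98wx

Latitude subsquare a = 0; −1 → -1, wraps to 23 = x, carry into square.
Latitude square 9; −1 → 8.
The longitude characters are unchanged.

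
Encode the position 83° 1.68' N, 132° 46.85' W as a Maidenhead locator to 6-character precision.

CR33oa

Shift to the Maidenhead origin (180°W, 90°S): lon 47.2192, lat 173.0280.
Field (20°×10°, letters A–R): lon ⌊47.2192/20⌋ = 2 → C; lat ⌊173.0280/10⌋ = 17 → R.
Square (2°×1°, digits 0–9): lon ⌊7.2192/2⌋ = 3; lat ⌊3.0280/1⌋ = 3.
Subsquare (5′×2.5′, letters a–x): lon ⌊1.2192/0.0833333⌋ = 14 → o; lat ⌊0.0280/0.0416667⌋ = 0 → a.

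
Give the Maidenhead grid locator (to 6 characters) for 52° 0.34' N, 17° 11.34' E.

Add 180° to longitude and 90° to latitude: 197.1890, 142.0057.
Field (20°×10°, letters A–R): 197.1890/20 → 9 → J, 142.0057/10 → 14 → O; chars JO.
Square (2°×1°, digits 0–9): 17.1890/2 → 8, 2.0057/1 → 2; chars 82.
Subsquare (5′×2.5′, letters a–x): 1.1890/0.0833333 → 14 → o, 0.0057/0.0416667 → 0 → a; chars oa.

JO82oa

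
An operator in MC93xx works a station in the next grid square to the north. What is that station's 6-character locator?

MC94xa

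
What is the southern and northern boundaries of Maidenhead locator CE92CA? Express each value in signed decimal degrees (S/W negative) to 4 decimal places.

Field C=2, E=4: +2·20° lon, +4·10° lat → SW at lon -140°, lat -50°.
Square 9, 2: +9·2° lon, +2·1° lat → SW at lon -122°, lat -48°.
Subsquare c=2, a=0: +2·0.0833333° lon, +0·0.0416667° lat → SW at lon -121.833°, lat -48°.
Cell spans 0.0833333° lon × 0.0416667° lat.
south -48.0000, north -47.9583.

-48.0000, -47.9583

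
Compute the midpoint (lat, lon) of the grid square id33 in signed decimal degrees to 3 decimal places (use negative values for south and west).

-56.500, -13.000

Field I=8, D=3: +8·20° lon, +3·10° lat → SW at lon -20°, lat -60°.
Square 3, 3: +3·2° lon, +3·1° lat → SW at lon -14°, lat -57°.
Cell spans 2° lon × 1° lat. Centre is SW corner plus half of each.
latitude -56.500, longitude -13.000.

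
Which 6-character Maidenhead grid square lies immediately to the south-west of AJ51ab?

Longitude subsquare a = 0; −1 → -1, wraps to 23 = x, carry into square.
Longitude square 5; −1 → 4.
Latitude subsquare b = 1; −1 → 0 = a.

AJ41xa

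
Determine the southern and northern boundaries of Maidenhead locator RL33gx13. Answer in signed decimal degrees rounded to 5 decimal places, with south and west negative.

23.97083, 23.97500

Field R=17, L=11: +17·20° lon, +11·10° lat → SW at lon 160°, lat 20°.
Square 3, 3: +3·2° lon, +3·1° lat → SW at lon 166°, lat 23°.
Subsquare g=6, x=23: +6·0.0833333° lon, +23·0.0416667° lat → SW at lon 166.5°, lat 23.9583°.
Extended square 1, 3: +1·0.00833333° lon, +3·0.00416667° lat → SW at lon 166.508°, lat 23.9708°.
Cell spans 0.00833333° lon × 0.00416667° lat.
south 23.97083, north 23.97500.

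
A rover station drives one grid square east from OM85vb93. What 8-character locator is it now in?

OM85wb03

Longitude extended square 9; +1 → 10, wraps to 0, carry into subsquare.
Longitude subsquare v = 21; +1 → 22 = w.
The latitude characters are unchanged.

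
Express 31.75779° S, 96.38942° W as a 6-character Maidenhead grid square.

Add 180° to longitude and 90° to latitude: 83.6106, 58.2422.
Field: 83.6106/20 → 4 → E, 58.2422/10 → 5 → F; chars EF.
Square: 3.6106/2 → 1, 8.2422/1 → 8; chars 18.
Subsquare: 1.6106/0.0833333 → 19 → t, 0.2422/0.0416667 → 5 → f; chars tf.

EF18tf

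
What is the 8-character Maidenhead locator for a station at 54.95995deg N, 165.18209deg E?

RO24ox10

Shift to the Maidenhead origin (180°W, 90°S): lon 345.18209, lat 144.95995.
Field: lon ⌊345.18209/20⌋ = 17 → R; lat ⌊144.95995/10⌋ = 14 → O.
Square: lon ⌊5.18209/2⌋ = 2; lat ⌊4.95995/1⌋ = 4.
Subsquare: lon ⌊1.18209/0.0833333⌋ = 14 → o; lat ⌊0.95995/0.0416667⌋ = 23 → x.
Extended square: lon ⌊0.01542/0.00833333⌋ = 1; lat ⌊0.00162/0.00416667⌋ = 0.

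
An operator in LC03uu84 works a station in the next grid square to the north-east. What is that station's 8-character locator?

LC03uu95

Longitude extended square 8; +1 → 9.
Latitude extended square 4; +1 → 5.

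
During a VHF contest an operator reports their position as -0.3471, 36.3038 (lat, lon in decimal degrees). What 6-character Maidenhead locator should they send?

KI89dp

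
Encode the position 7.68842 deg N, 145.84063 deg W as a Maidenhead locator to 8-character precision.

Add 180° to longitude and 90° to latitude: 34.15937, 97.68842.
Field (20°×10°, letters A–R): 34.15937/20 → 1 → B, 97.68842/10 → 9 → J; chars BJ.
Square (2°×1°, digits 0–9): 14.15937/2 → 7, 7.68842/1 → 7; chars 77.
Subsquare (5′×2.5′, letters a–x): 0.15937/0.0833333 → 1 → b, 0.68842/0.0416667 → 16 → q; chars bq.
Extended square (30″×15″, digits 0–9): 0.07604/0.00833333 → 9, 0.02175/0.00416667 → 5; chars 95.

BJ77bq95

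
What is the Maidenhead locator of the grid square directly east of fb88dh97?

FB88eh07

Longitude extended square 9; +1 → 10, wraps to 0, carry into subsquare.
Longitude subsquare d = 3; +1 → 4 = e.
The latitude characters are unchanged.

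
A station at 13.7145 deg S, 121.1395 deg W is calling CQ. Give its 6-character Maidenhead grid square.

Add 180° to longitude and 90° to latitude: 58.8605, 76.2855.
Field (20°×10°, letters A–R): 58.8605/20 → 2 → C, 76.2855/10 → 7 → H; chars CH.
Square (2°×1°, digits 0–9): 18.8605/2 → 9, 6.2855/1 → 6; chars 96.
Subsquare (5′×2.5′, letters a–x): 0.8605/0.0833333 → 10 → k, 0.2855/0.0416667 → 6 → g; chars kg.

CH96kg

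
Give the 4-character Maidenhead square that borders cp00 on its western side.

BP90

Longitude square 0; −1 → -1, wraps to 9, carry into field.
Longitude field C = 2; −1 → 1 = B.
The latitude characters are unchanged.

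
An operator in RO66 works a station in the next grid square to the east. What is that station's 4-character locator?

RO76

Longitude square 6; +1 → 7.
The latitude characters are unchanged.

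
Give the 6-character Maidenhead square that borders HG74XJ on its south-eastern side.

HG84ai

Longitude subsquare x = 23; +1 → 24, wraps to 0 = a, carry into square.
Longitude square 7; +1 → 8.
Latitude subsquare j = 9; −1 → 8 = i.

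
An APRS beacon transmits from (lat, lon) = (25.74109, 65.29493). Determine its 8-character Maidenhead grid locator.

ML25pr57

Offset from 180°W / 90°S: lon 245.29493°, lat 115.74109°.
Field: 245.29493/20 → 12 → M, 115.74109/10 → 11 → L; chars ML.
Square: 5.29493/2 → 2, 5.74109/1 → 5; chars 25.
Subsquare: 1.29493/0.0833333 → 15 → p, 0.74109/0.0416667 → 17 → r; chars pr.
Extended square: 0.04493/0.00833333 → 5, 0.03276/0.00416667 → 7; chars 57.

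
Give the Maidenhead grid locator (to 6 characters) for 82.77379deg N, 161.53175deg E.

RR02ss

Add 180° to longitude and 90° to latitude: 341.5317, 172.7738.
Field: 341.5317/20 → 17 → R, 172.7738/10 → 17 → R; chars RR.
Square: 1.5317/2 → 0, 2.7738/1 → 2; chars 02.
Subsquare: 1.5317/0.0833333 → 18 → s, 0.7738/0.0416667 → 18 → s; chars ss.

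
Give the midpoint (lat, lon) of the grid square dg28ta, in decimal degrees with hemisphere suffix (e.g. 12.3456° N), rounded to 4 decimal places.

Field D=3, G=6: +3·20° lon, +6·10° lat → SW at lon -120°, lat -30°.
Square 2, 8: +2·2° lon, +8·1° lat → SW at lon -116°, lat -22°.
Subsquare t=19, a=0: +19·0.0833333° lon, +0·0.0416667° lat → SW at lon -114.417°, lat -22°.
Cell spans 0.0833333° lon × 0.0416667° lat. Centre is SW corner plus half of each.
latitude 21.9792° S, longitude 114.3750° W.

21.9792° S, 114.3750° W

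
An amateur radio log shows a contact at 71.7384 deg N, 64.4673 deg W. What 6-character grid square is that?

FQ71sr

Add 180° to longitude and 90° to latitude: 115.5327, 161.7384.
Field: lon ⌊115.5327/20⌋ = 5 → F; lat ⌊161.7384/10⌋ = 16 → Q.
Square: lon ⌊15.5327/2⌋ = 7; lat ⌊1.7384/1⌋ = 1.
Subsquare: lon ⌊1.5327/0.0833333⌋ = 18 → s; lat ⌊0.7384/0.0416667⌋ = 17 → r.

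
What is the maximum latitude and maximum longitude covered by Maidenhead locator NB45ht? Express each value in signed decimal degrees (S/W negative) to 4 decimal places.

Field N=13, B=1: +13·20° lon, +1·10° lat → SW at lon 80°, lat -80°.
Square 4, 5: +4·2° lon, +5·1° lat → SW at lon 88°, lat -75°.
Subsquare h=7, t=19: +7·0.0833333° lon, +19·0.0416667° lat → SW at lon 88.5833°, lat -74.2083°.
Cell spans 0.0833333° lon × 0.0416667° lat. NE corner is SW corner plus one full cell.
latitude -74.1667, longitude 88.6667.

-74.1667, 88.6667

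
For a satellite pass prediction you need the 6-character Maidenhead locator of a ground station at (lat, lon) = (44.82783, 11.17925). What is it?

Add 180° to longitude and 90° to latitude: 191.1792, 134.8278.
Field: 191.1792/20 → 9 → J, 134.8278/10 → 13 → N; chars JN.
Square: 11.1792/2 → 5, 4.8278/1 → 4; chars 54.
Subsquare: 1.1792/0.0833333 → 14 → o, 0.8278/0.0416667 → 19 → t; chars ot.

JN54ot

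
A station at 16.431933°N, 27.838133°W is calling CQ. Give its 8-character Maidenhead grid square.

Shift to the Maidenhead origin (180°W, 90°S): lon 152.16187, lat 106.43193.
Field: lon ⌊152.16187/20⌋ = 7 → H; lat ⌊106.43193/10⌋ = 10 → K.
Square: lon ⌊12.16187/2⌋ = 6; lat ⌊6.43193/1⌋ = 6.
Subsquare: lon ⌊0.16187/0.0833333⌋ = 1 → b; lat ⌊0.43193/0.0416667⌋ = 10 → k.
Extended square: lon ⌊0.07853/0.00833333⌋ = 9; lat ⌊0.01527/0.00416667⌋ = 3.

HK66bk93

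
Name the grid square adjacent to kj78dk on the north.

KJ78dl

Latitude subsquare k = 10; +1 → 11 = l.
The longitude characters are unchanged.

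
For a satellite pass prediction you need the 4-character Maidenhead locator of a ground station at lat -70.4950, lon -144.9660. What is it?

BB79

Shift to the Maidenhead origin (180°W, 90°S): lon 35.03, lat 19.50.
Field (20°×10°, letters A–R): 35.03/20 → 1 → B, 19.50/10 → 1 → B; chars BB.
Square (2°×1°, digits 0–9): 15.03/2 → 7, 9.50/1 → 9; chars 79.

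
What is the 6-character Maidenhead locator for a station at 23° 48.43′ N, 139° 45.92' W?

Offset from 180°W / 90°S: lon 40.2347°, lat 113.8072°.
Field: 40.2347/20 → 2 → C, 113.8072/10 → 11 → L; chars CL.
Square: 0.2347/2 → 0, 3.8072/1 → 3; chars 03.
Subsquare: 0.2347/0.0833333 → 2 → c, 0.8072/0.0416667 → 19 → t; chars ct.

CL03ct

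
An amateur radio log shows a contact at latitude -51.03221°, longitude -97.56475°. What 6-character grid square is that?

Shift to the Maidenhead origin (180°W, 90°S): lon 82.4352, lat 38.9678.
Field: lon ⌊82.4352/20⌋ = 4 → E; lat ⌊38.9678/10⌋ = 3 → D.
Square: lon ⌊2.4352/2⌋ = 1; lat ⌊8.9678/1⌋ = 8.
Subsquare: lon ⌊0.4352/0.0833333⌋ = 5 → f; lat ⌊0.9678/0.0416667⌋ = 23 → x.

ED18fx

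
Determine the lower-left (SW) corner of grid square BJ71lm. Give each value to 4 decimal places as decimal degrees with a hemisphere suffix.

1.5000° N, 145.0833° W

Field B=1, J=9: +1·20° lon, +9·10° lat → SW at lon -160°, lat 0°.
Square 7, 1: +7·2° lon, +1·1° lat → SW at lon -146°, lat 1°.
Subsquare l=11, m=12: +11·0.0833333° lon, +12·0.0416667° lat → SW at lon -145.083°, lat 1.5°.
latitude 1.5000° N, longitude 145.0833° W.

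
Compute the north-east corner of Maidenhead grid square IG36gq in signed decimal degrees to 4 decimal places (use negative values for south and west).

Field I=8, G=6: +8·20° lon, +6·10° lat → SW at lon -20°, lat -30°.
Square 3, 6: +3·2° lon, +6·1° lat → SW at lon -14°, lat -24°.
Subsquare g=6, q=16: +6·0.0833333° lon, +16·0.0416667° lat → SW at lon -13.5°, lat -23.3333°.
Cell spans 0.0833333° lon × 0.0416667° lat. NE corner is SW corner plus one full cell.
latitude -23.2917, longitude -13.4167.

-23.2917, -13.4167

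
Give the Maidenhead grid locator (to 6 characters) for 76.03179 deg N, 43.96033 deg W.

GQ86aa

Offset from 180°W / 90°S: lon 136.0397°, lat 166.0318°.
Field: lon ⌊136.0397/20⌋ = 6 → G; lat ⌊166.0318/10⌋ = 16 → Q.
Square: lon ⌊16.0397/2⌋ = 8; lat ⌊6.0318/1⌋ = 6.
Subsquare: lon ⌊0.0397/0.0833333⌋ = 0 → a; lat ⌊0.0318/0.0416667⌋ = 0 → a.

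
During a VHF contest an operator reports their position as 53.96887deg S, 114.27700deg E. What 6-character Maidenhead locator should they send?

OD76da

Add 180° to longitude and 90° to latitude: 294.2770, 36.0311.
Field: lon ⌊294.2770/20⌋ = 14 → O; lat ⌊36.0311/10⌋ = 3 → D.
Square: lon ⌊14.2770/2⌋ = 7; lat ⌊6.0311/1⌋ = 6.
Subsquare: lon ⌊0.2770/0.0833333⌋ = 3 → d; lat ⌊0.0311/0.0416667⌋ = 0 → a.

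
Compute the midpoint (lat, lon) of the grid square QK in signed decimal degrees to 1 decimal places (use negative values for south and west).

15.0, 150.0

Field Q=16, K=10: +16·20° lon, +10·10° lat → SW at lon 140°, lat 10°.
Cell spans 20° lon × 10° lat. Centre is SW corner plus half of each.
latitude 15.0, longitude 150.0.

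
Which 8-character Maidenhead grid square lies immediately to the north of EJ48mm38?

EJ48mm39

Latitude extended square 8; +1 → 9.
The longitude characters are unchanged.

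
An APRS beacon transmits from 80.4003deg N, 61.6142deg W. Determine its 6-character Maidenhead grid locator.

FR90ej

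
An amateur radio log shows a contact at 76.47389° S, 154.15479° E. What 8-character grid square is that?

Add 180° to longitude and 90° to latitude: 334.15479, 13.52611.
Field: 334.15479/20 → 16 → Q, 13.52611/10 → 1 → B; chars QB.
Square: 14.15479/2 → 7, 3.52611/1 → 3; chars 73.
Subsquare: 0.15479/0.0833333 → 1 → b, 0.52611/0.0416667 → 12 → m; chars bm.
Extended square: 0.07146/0.00833333 → 8, 0.02611/0.00416667 → 6; chars 86.

QB73bm86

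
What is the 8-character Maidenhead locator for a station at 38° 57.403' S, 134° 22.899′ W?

CF21tb40

Offset from 180°W / 90°S: lon 45.61835°, lat 51.04328°.
Field: lon ⌊45.61835/20⌋ = 2 → C; lat ⌊51.04328/10⌋ = 5 → F.
Square: lon ⌊5.61835/2⌋ = 2; lat ⌊1.04328/1⌋ = 1.
Subsquare: lon ⌊1.61835/0.0833333⌋ = 19 → t; lat ⌊0.04328/0.0416667⌋ = 1 → b.
Extended square: lon ⌊0.03502/0.00833333⌋ = 4; lat ⌊0.00162/0.00416667⌋ = 0.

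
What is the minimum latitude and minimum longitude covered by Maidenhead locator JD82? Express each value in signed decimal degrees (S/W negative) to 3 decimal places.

-58.000, 16.000

Field J=9, D=3: +9·20° lon, +3·10° lat → SW at lon 0°, lat -60°.
Square 8, 2: +8·2° lon, +2·1° lat → SW at lon 16°, lat -58°.
latitude -58.000, longitude 16.000.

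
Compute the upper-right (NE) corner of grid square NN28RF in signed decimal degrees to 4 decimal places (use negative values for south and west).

48.2500, 85.5000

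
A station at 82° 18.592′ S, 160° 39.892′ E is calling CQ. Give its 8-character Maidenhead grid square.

RA07hq95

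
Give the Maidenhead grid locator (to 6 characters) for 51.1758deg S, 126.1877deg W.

CD68vt

Shift to the Maidenhead origin (180°W, 90°S): lon 53.8123, lat 38.8242.
Field: lon ⌊53.8123/20⌋ = 2 → C; lat ⌊38.8242/10⌋ = 3 → D.
Square: lon ⌊13.8123/2⌋ = 6; lat ⌊8.8242/1⌋ = 8.
Subsquare: lon ⌊1.8123/0.0833333⌋ = 21 → v; lat ⌊0.8242/0.0416667⌋ = 19 → t.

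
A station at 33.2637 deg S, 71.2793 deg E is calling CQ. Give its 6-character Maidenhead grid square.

MF56pr

Offset from 180°W / 90°S: lon 251.2793°, lat 56.7363°.
Field: 251.2793/20 → 12 → M, 56.7363/10 → 5 → F; chars MF.
Square: 11.2793/2 → 5, 6.7363/1 → 6; chars 56.
Subsquare: 1.2793/0.0833333 → 15 → p, 0.7363/0.0416667 → 17 → r; chars pr.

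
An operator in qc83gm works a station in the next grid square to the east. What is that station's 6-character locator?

QC83hm

Longitude subsquare g = 6; +1 → 7 = h.
The latitude characters are unchanged.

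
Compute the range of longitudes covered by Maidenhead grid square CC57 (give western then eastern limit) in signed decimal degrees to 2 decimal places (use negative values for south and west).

Field C=2, C=2: +2·20° lon, +2·10° lat → SW at lon -140°, lat -70°.
Square 5, 7: +5·2° lon, +7·1° lat → SW at lon -130°, lat -63°.
Cell spans 2° lon × 1° lat.
west -130.00, east -128.00.

-130.00, -128.00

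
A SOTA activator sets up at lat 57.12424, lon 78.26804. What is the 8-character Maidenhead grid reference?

MO97dc29

Shift to the Maidenhead origin (180°W, 90°S): lon 258.26804, lat 147.12424.
Field: lon ⌊258.26804/20⌋ = 12 → M; lat ⌊147.12424/10⌋ = 14 → O.
Square: lon ⌊18.26804/2⌋ = 9; lat ⌊7.12424/1⌋ = 7.
Subsquare: lon ⌊0.26804/0.0833333⌋ = 3 → d; lat ⌊0.12424/0.0416667⌋ = 2 → c.
Extended square: lon ⌊0.01804/0.00833333⌋ = 2; lat ⌊0.04091/0.00416667⌋ = 9.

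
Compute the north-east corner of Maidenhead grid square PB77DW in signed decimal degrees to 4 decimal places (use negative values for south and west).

-72.0417, 134.3333

Field P=15, B=1: +15·20° lon, +1·10° lat → SW at lon 120°, lat -80°.
Square 7, 7: +7·2° lon, +7·1° lat → SW at lon 134°, lat -73°.
Subsquare d=3, w=22: +3·0.0833333° lon, +22·0.0416667° lat → SW at lon 134.25°, lat -72.0833°.
Cell spans 0.0833333° lon × 0.0416667° lat. NE corner is SW corner plus one full cell.
latitude -72.0417, longitude 134.3333.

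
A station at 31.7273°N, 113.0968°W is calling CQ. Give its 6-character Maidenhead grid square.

DM31kr

Shift to the Maidenhead origin (180°W, 90°S): lon 66.9032, lat 121.7273.
Field (20°×10°, letters A–R): 66.9032/20 → 3 → D, 121.7273/10 → 12 → M; chars DM.
Square (2°×1°, digits 0–9): 6.9032/2 → 3, 1.7273/1 → 1; chars 31.
Subsquare (5′×2.5′, letters a–x): 0.9032/0.0833333 → 10 → k, 0.7273/0.0416667 → 17 → r; chars kr.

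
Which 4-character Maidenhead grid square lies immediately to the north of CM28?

CM29

Latitude square 8; +1 → 9.
The longitude characters are unchanged.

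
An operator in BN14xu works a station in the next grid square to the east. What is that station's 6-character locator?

Longitude subsquare x = 23; +1 → 24, wraps to 0 = a, carry into square.
Longitude square 1; +1 → 2.
The latitude characters are unchanged.

BN24au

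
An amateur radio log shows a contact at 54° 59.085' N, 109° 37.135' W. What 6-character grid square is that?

DO54ex

Shift to the Maidenhead origin (180°W, 90°S): lon 70.3811, lat 144.9847.
Field (20°×10°, letters A–R): 70.3811/20 → 3 → D, 144.9847/10 → 14 → O; chars DO.
Square (2°×1°, digits 0–9): 10.3811/2 → 5, 4.9847/1 → 4; chars 54.
Subsquare (5′×2.5′, letters a–x): 0.3811/0.0833333 → 4 → e, 0.9847/0.0416667 → 23 → x; chars ex.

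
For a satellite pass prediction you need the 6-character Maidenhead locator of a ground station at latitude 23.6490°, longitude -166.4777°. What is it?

AL63sp

Offset from 180°W / 90°S: lon 13.5223°, lat 113.6490°.
Field: lon ⌊13.5223/20⌋ = 0 → A; lat ⌊113.6490/10⌋ = 11 → L.
Square: lon ⌊13.5223/2⌋ = 6; lat ⌊3.6490/1⌋ = 3.
Subsquare: lon ⌊1.5223/0.0833333⌋ = 18 → s; lat ⌊0.6490/0.0416667⌋ = 15 → p.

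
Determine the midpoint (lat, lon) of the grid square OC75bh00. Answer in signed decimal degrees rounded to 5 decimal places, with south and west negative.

Field O=14, C=2: +14·20° lon, +2·10° lat → SW at lon 100°, lat -70°.
Square 7, 5: +7·2° lon, +5·1° lat → SW at lon 114°, lat -65°.
Subsquare b=1, h=7: +1·0.0833333° lon, +7·0.0416667° lat → SW at lon 114.083°, lat -64.7083°.
Extended square 0, 0: +0·0.00833333° lon, +0·0.00416667° lat → SW at lon 114.083°, lat -64.7083°.
Cell spans 0.00833333° lon × 0.00416667° lat. Centre is SW corner plus half of each.
latitude -64.70625, longitude 114.08750.

-64.70625, 114.08750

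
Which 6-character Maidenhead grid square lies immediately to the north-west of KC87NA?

Longitude subsquare n = 13; −1 → 12 = m.
Latitude subsquare a = 0; +1 → 1 = b.

KC87mb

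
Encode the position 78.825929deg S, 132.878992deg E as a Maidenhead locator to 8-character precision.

PB61ke51

Offset from 180°W / 90°S: lon 312.87899°, lat 11.17407°.
Field (20°×10°, letters A–R): lon ⌊312.87899/20⌋ = 15 → P; lat ⌊11.17407/10⌋ = 1 → B.
Square (2°×1°, digits 0–9): lon ⌊12.87899/2⌋ = 6; lat ⌊1.17407/1⌋ = 1.
Subsquare (5′×2.5′, letters a–x): lon ⌊0.87899/0.0833333⌋ = 10 → k; lat ⌊0.17407/0.0416667⌋ = 4 → e.
Extended square (30″×15″, digits 0–9): lon ⌊0.04566/0.00833333⌋ = 5; lat ⌊0.00740/0.00416667⌋ = 1.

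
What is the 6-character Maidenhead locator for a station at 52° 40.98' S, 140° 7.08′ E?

QD07bh

Offset from 180°W / 90°S: lon 320.1180°, lat 37.3170°.
Field: lon ⌊320.1180/20⌋ = 16 → Q; lat ⌊37.3170/10⌋ = 3 → D.
Square: lon ⌊0.1180/2⌋ = 0; lat ⌊7.3170/1⌋ = 7.
Subsquare: lon ⌊0.1180/0.0833333⌋ = 1 → b; lat ⌊0.3170/0.0416667⌋ = 7 → h.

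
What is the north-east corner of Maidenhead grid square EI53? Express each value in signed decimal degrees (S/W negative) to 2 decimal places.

-6.00, -88.00

Field E=4, I=8: +4·20° lon, +8·10° lat → SW at lon -100°, lat -10°.
Square 5, 3: +5·2° lon, +3·1° lat → SW at lon -90°, lat -7°.
Cell spans 2° lon × 1° lat. NE corner is SW corner plus one full cell.
latitude -6.00, longitude -88.00.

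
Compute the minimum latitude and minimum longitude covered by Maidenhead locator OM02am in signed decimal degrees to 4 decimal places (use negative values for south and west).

Field O=14, M=12: +14·20° lon, +12·10° lat → SW at lon 100°, lat 30°.
Square 0, 2: +0·2° lon, +2·1° lat → SW at lon 100°, lat 32°.
Subsquare a=0, m=12: +0·0.0833333° lon, +12·0.0416667° lat → SW at lon 100°, lat 32.5°.
latitude 32.5000, longitude 100.0000.

32.5000, 100.0000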